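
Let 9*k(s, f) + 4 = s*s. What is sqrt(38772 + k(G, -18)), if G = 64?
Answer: 4*sqrt(22065)/3 ≈ 198.06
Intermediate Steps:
k(s, f) = -4/9 + s**2/9 (k(s, f) = -4/9 + (s*s)/9 = -4/9 + s**2/9)
sqrt(38772 + k(G, -18)) = sqrt(38772 + (-4/9 + (1/9)*64**2)) = sqrt(38772 + (-4/9 + (1/9)*4096)) = sqrt(38772 + (-4/9 + 4096/9)) = sqrt(38772 + 1364/3) = sqrt(117680/3) = 4*sqrt(22065)/3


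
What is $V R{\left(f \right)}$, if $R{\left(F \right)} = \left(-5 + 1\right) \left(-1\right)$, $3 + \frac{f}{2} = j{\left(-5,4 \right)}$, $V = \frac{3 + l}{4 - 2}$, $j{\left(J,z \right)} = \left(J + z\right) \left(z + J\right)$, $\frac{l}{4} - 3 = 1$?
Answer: $38$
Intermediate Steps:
$l = 16$ ($l = 12 + 4 \cdot 1 = 12 + 4 = 16$)
$j{\left(J,z \right)} = \left(J + z\right)^{2}$ ($j{\left(J,z \right)} = \left(J + z\right) \left(J + z\right) = \left(J + z\right)^{2}$)
$V = \frac{19}{2}$ ($V = \frac{3 + 16}{4 - 2} = \frac{19}{2} \approx 9.5$)
$f = -4$ ($f = -6 + 2 \left(-5 + 4\right)^{2} = -6 + 2 \left(-1\right)^{2} = -6 + 2 \cdot 1 = -6 + 2 = -4$)
$R{\left(F \right)} = 4$ ($R{\left(F \right)} = \left(-4\right) \left(-1\right) = 4$)
$V R{\left(f \right)} = \frac{19}{2} \cdot 4 = 38$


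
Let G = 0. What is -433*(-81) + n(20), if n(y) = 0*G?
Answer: 35073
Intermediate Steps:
n(y) = 0 (n(y) = 0*0 = 0)
-433*(-81) + n(20) = -433*(-81) + 0 = 35073 + 0 = 35073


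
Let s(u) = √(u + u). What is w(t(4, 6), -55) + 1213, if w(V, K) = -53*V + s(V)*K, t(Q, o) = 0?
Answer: 1213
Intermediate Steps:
s(u) = √2*√u (s(u) = √(2*u) = √2*√u)
w(V, K) = -53*V + K*√2*√V (w(V, K) = -53*V + (√2*√V)*K = -53*V + K*√2*√V)
w(t(4, 6), -55) + 1213 = (-53*0 - 55*√2*√0) + 1213 = (0 - 55*√2*0) + 1213 = (0 + 0) + 1213 = 0 + 1213 = 1213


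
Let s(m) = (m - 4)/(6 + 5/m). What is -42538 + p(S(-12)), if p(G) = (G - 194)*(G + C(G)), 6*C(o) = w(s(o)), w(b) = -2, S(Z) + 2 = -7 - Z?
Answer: -129142/3 ≈ -43047.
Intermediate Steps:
s(m) = (-4 + m)/(6 + 5/m)
S(Z) = -9 - Z (S(Z) = -2 + (-7 - Z) = -9 - Z)
C(o) = -1/3 (C(o) = (1/6)*(-2) = -1/3)
p(G) = (-194 + G)*(-1/3 + G) (p(G) = (G - 194)*(G - 1/3) = (-194 + G)*(-1/3 + G))
-42538 + p(S(-12)) = -42538 + (194/3 + (-9 - 1*(-12))**2 - 583*(-9 - 1*(-12))/3) = -42538 + (194/3 + (-9 + 12)**2 - 583*(-9 + 12)/3) = -42538 + (194/3 + 3**2 - 583/3*3) = -42538 + (194/3 + 9 - 583) = -42538 - 1528/3 = -129142/3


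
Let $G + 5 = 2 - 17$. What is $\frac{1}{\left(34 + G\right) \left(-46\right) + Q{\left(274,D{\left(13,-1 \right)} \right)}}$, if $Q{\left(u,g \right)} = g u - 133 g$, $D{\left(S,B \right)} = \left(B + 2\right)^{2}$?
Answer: $- \frac{1}{503} \approx -0.0019881$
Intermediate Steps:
$D{\left(S,B \right)} = \left(2 + B\right)^{2}$
$Q{\left(u,g \right)} = - 133 g + g u$
$G = -20$ ($G = -5 + \left(2 - 17\right) = -5 - 15 = -20$)
$\frac{1}{\left(34 + G\right) \left(-46\right) + Q{\left(274,D{\left(13,-1 \right)} \right)}} = \frac{1}{\left(34 - 20\right) \left(-46\right) + \left(2 - 1\right)^{2} \left(-133 + 274\right)} = \frac{1}{14 \left(-46\right) + 1^{2} \cdot 141} = \frac{1}{-644 + 1 \cdot 141} = \frac{1}{-644 + 141} = \frac{1}{-503} = - \frac{1}{503}$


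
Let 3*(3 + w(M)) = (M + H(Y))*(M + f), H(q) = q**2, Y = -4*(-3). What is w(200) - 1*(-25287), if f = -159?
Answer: 89956/3 ≈ 29985.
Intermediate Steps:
Y = 12
w(M) = -3 + (-159 + M)*(144 + M)/3 (w(M) = -3 + ((M + 12**2)*(M - 159))/3 = -3 + ((M + 144)*(-159 + M))/3 = -3 + ((144 + M)*(-159 + M))/3 = -3 + ((-159 + M)*(144 + M))/3 = -3 + (-159 + M)*(144 + M)/3)
w(200) - 1*(-25287) = (-7635 - 5*200 + (1/3)*200**2) - 1*(-25287) = (-7635 - 1000 + (1/3)*40000) + 25287 = (-7635 - 1000 + 40000/3) + 25287 = 14095/3 + 25287 = 89956/3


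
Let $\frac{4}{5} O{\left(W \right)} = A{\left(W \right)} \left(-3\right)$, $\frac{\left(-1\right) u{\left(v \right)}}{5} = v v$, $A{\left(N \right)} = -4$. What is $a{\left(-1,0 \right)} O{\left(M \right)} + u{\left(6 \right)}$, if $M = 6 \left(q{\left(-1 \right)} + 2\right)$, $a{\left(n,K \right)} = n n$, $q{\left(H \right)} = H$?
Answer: $-165$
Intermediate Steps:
$u{\left(v \right)} = - 5 v^{2}$ ($u{\left(v \right)} = - 5 v v = - 5 v^{2}$)
$a{\left(n,K \right)} = n^{2}$
$M = 6$ ($M = 6 \left(-1 + 2\right) = 6 \cdot 1 = 6$)
$O{\left(W \right)} = 15$ ($O{\left(W \right)} = \frac{5 \left(\left(-4\right) \left(-3\right)\right)}{4} = \frac{5}{4} \cdot 12 = 15$)
$a{\left(-1,0 \right)} O{\left(M \right)} + u{\left(6 \right)} = \left(-1\right)^{2} \cdot 15 - 5 \cdot 6^{2} = 1 \cdot 15 - 180 = 15 - 180 = -165$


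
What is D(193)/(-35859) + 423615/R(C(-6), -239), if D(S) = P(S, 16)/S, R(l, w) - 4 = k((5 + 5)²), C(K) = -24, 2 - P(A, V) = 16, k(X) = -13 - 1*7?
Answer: -2931749184781/110732592 ≈ -26476.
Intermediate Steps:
k(X) = -20 (k(X) = -13 - 7 = -20)
P(A, V) = -14 (P(A, V) = 2 - 1*16 = 2 - 16 = -14)
R(l, w) = -16 (R(l, w) = 4 - 20 = -16)
D(S) = -14/S
D(193)/(-35859) + 423615/R(C(-6), -239) = -14/193/(-35859) + 423615/(-16) = -14*1/193*(-1/35859) + 423615*(-1/16) = -14/193*(-1/35859) - 423615/16 = 14/6920787 - 423615/16 = -2931749184781/110732592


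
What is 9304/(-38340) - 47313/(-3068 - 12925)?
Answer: 46255043/17032545 ≈ 2.7157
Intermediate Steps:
9304/(-38340) - 47313/(-3068 - 12925) = 9304*(-1/38340) - 47313/(-15993) = -2326/9585 - 47313*(-1/15993) = -2326/9585 + 5257/1777 = 46255043/17032545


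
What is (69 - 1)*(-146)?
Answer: -9928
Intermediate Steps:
(69 - 1)*(-146) = 68*(-146) = -9928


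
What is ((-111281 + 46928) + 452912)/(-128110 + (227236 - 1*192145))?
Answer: -388559/93019 ≈ -4.1772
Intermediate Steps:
((-111281 + 46928) + 452912)/(-128110 + (227236 - 1*192145)) = (-64353 + 452912)/(-128110 + (227236 - 192145)) = 388559/(-128110 + 35091) = 388559/(-93019) = 388559*(-1/93019) = -388559/93019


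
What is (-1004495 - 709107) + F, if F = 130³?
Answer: 483398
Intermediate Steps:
F = 2197000
(-1004495 - 709107) + F = (-1004495 - 709107) + 2197000 = -1713602 + 2197000 = 483398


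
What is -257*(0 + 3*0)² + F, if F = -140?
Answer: -140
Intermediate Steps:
-257*(0 + 3*0)² + F = -257*(0 + 3*0)² - 140 = -257*(0 + 0)² - 140 = -257*0² - 140 = -257*0 - 140 = 0 - 140 = -140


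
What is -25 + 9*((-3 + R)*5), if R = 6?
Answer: 110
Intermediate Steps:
-25 + 9*((-3 + R)*5) = -25 + 9*((-3 + 6)*5) = -25 + 9*(3*5) = -25 + 9*15 = -25 + 135 = 110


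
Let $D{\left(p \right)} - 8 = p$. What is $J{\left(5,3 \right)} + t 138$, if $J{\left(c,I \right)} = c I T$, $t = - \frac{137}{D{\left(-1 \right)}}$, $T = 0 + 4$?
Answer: $- \frac{18486}{7} \approx -2640.9$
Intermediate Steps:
$D{\left(p \right)} = 8 + p$
$T = 4$
$t = - \frac{137}{7}$ ($t = - \frac{137}{8 - 1} = - \frac{137}{7} \approx -19.571$)
$J{\left(c,I \right)} = 4 I c$ ($J{\left(c,I \right)} = c I 4 = I c 4 = 4 I c$)
$J{\left(5,3 \right)} + t 138 = 4 \cdot 3 \cdot 5 - \frac{18906}{7} = 60 - \frac{18906}{7} = - \frac{18486}{7}$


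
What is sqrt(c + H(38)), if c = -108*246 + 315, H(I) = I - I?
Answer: 3*I*sqrt(2917) ≈ 162.03*I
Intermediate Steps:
H(I) = 0
c = -26253 (c = -26568 + 315 = -26253)
sqrt(c + H(38)) = sqrt(-26253 + 0) = sqrt(-26253) = 3*I*sqrt(2917)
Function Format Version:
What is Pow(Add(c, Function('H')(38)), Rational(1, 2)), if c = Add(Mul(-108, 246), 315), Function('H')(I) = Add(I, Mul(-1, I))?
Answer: Mul(3, I, Pow(2917, Rational(1, 2))) ≈ Mul(162.03, I)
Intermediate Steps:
Function('H')(I) = 0
c = -26253 (c = Add(-26568, 315) = -26253)
Pow(Add(c, Function('H')(38)), Rational(1, 2)) = Pow(Add(-26253, 0), Rational(1, 2)) = Pow(-26253, Rational(1, 2)) = Mul(3, I, Pow(2917, Rational(1, 2)))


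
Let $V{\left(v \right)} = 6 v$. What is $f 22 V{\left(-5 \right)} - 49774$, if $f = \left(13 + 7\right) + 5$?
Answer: $-66274$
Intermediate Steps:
$f = 25$ ($f = 20 + 5 = 25$)
$f 22 V{\left(-5 \right)} - 49774 = 25 \cdot 22 \cdot 6 \left(-5\right) - 49774 = 550 \left(-30\right) - 49774 = -16500 - 49774 = -66274$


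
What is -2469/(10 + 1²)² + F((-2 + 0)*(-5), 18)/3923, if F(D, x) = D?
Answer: -9684677/474683 ≈ -20.402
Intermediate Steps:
-2469/(10 + 1²)² + F((-2 + 0)*(-5), 18)/3923 = -2469/(10 + 1²)² + ((-2 + 0)*(-5))/3923 = -2469/(10 + 1)² - 2*(-5)*(1/3923) = -2469/(11²) + 10*(1/3923) = -2469/121 + 10/3923 = -9684677/474683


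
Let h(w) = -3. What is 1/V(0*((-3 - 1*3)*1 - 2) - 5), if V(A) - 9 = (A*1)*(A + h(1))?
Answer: 1/49 ≈ 0.020408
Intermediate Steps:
V(A) = 9 + A*(-3 + A) (V(A) = 9 + (A*1)*(A - 3) = 9 + A*(-3 + A))
1/V(0*((-3 - 1*3)*1 - 2) - 5) = 1/(9 + (0*((-3 - 1*3)*1 - 2) - 5)**2 - 3*(0*((-3 - 1*3)*1 - 2) - 5)) = 1/(9 + (0*((-3 - 3)*1 - 2) - 5)**2 - 3*(0*((-3 - 3)*1 - 2) - 5)) = 1/(9 + (0*(-6*1 - 2) - 5)**2 - 3*(0*(-6*1 - 2) - 5)) = 1/(9 + (0*(-6 - 2) - 5)**2 - 3*(0*(-6 - 2) - 5)) = 1/(9 + (0*(-8) - 5)**2 - 3*(0*(-8) - 5)) = 1/(9 + (0 - 5)**2 - 3*(0 - 5)) = 1/(9 + (-5)**2 - 3*(-5)) = 1/(9 + 25 + 15) = 1/49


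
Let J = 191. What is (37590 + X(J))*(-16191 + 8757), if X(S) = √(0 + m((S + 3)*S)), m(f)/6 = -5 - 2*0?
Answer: -279444060 - 7434*I*√30 ≈ -2.7944e+8 - 40718.0*I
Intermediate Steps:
m(f) = -30 (m(f) = 6*(-5 - 2*0) = 6*(-5 + 0) = 6*(-5) = -30)
X(S) = I*√30 (X(S) = √(0 - 30) = √(-30) = I*√30)
(37590 + X(J))*(-16191 + 8757) = (37590 + I*√30)*(-16191 + 8757) = (37590 + I*√30)*(-7434) = -279444060 - 7434*I*√30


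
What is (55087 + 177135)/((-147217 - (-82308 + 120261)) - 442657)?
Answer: -232222/627827 ≈ -0.36988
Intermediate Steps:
(55087 + 177135)/((-147217 - (-82308 + 120261)) - 442657) = 232222/((-147217 - 1*37953) - 442657) = 232222/((-147217 - 37953) - 442657) = 232222/(-185170 - 442657) = 232222/(-627827) = 232222*(-1/627827) = -232222/627827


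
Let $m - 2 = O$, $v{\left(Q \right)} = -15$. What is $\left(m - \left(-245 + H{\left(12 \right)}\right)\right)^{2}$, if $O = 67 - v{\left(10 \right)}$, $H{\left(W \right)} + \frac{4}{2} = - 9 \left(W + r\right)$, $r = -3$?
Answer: $169744$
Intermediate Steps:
$H{\left(W \right)} = 25 - 9 W$ ($H{\left(W \right)} = -2 - 9 \left(W - 3\right) = -2 - 9 \left(-3 + W\right) = -2 - \left(-27 + 9 W\right) = 25 - 9 W$)
$O = 82$ ($O = 67 - -15 = 67 + 15 = 82$)
$m = 84$ ($m = 2 + 82 = 84$)
$\left(m - \left(-245 + H{\left(12 \right)}\right)\right)^{2} = \left(84 + \left(245 - \left(25 - 108\right)\right)\right)^{2} = \left(84 + \left(245 - -83\right)\right)^{2} = \left(84 + \left(245 + 83\right)\right)^{2} = \left(84 + 328\right)^{2} = 412^{2} = 169744$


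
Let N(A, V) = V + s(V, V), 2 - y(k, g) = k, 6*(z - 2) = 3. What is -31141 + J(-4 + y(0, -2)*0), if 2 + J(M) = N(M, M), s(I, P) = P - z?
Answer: -62307/2 ≈ -31154.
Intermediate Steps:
z = 5/2 (z = 2 + (1/6)*3 = 2 + 1/2 = 5/2 ≈ 2.5000)
y(k, g) = 2 - k
s(I, P) = -5/2 + P (s(I, P) = P - 1*5/2 = P - 5/2 = -5/2 + P)
N(A, V) = -5/2 + 2*V (N(A, V) = V + (-5/2 + V) = -5/2 + 2*V)
J(M) = -9/2 + 2*M (J(M) = -2 + (-5/2 + 2*M) = -9/2 + 2*M)
-31141 + J(-4 + y(0, -2)*0) = -31141 + (-9/2 + 2*(-4 + (2 - 1*0)*0)) = -31141 + (-9/2 + 2*(-4 + (2 + 0)*0)) = -31141 + (-9/2 + 2*(-4 + 2*0)) = -31141 + (-9/2 + 2*(-4 + 0)) = -31141 + (-9/2 + 2*(-4)) = -31141 + (-9/2 - 8) = -31141 - 25/2 = -62307/2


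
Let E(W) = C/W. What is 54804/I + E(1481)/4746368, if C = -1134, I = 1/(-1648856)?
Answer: -317600704260937169463/3514685504 ≈ -9.0364e+10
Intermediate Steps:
I = -1/1648856 ≈ -6.0648e-7
E(W) = -1134/W
54804/I + E(1481)/4746368 = 54804/(-1/1648856) - 1134/1481/4746368 = 54804*(-1648856) - 1134*1/1481*(1/4746368) = -90363904224 - 1134/1481*1/4746368 = -90363904224 - 567/3514685504 = -317600704260937169463/3514685504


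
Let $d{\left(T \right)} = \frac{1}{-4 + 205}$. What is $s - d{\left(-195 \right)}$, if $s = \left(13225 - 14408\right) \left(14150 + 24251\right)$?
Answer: $- \frac{9131104984}{201} \approx -4.5428 \cdot 10^{7}$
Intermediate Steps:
$d{\left(T \right)} = \frac{1}{201}$
$s = -45428383$ ($s = \left(-1183\right) 38401 = -45428383$)
$s - d{\left(-195 \right)} = -45428383 - \frac{1}{201} = - \frac{9131104984}{201}$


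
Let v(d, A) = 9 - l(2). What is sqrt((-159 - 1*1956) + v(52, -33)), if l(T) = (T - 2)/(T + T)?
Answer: 9*I*sqrt(26) ≈ 45.891*I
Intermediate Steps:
l(T) = (-2 + T)/(2*T) (l(T) = (-2 + T)/((2*T)) = (-2 + T)*(1/(2*T)) = (-2 + T)/(2*T))
v(d, A) = 9 (v(d, A) = 9 - (-2 + 2)/(2*2) = 9 - 0/(2*2) = 9 - 1*0 = 9 + 0 = 9)
sqrt((-159 - 1*1956) + v(52, -33)) = sqrt((-159 - 1*1956) + 9) = sqrt((-159 - 1956) + 9) = sqrt(-2115 + 9) = sqrt(-2106) = 9*I*sqrt(26)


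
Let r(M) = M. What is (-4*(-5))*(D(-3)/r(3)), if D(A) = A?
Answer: -20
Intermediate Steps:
(-4*(-5))*(D(-3)/r(3)) = (-4*(-5))*(-3/3) = 20*(-3*⅓) = 20*(-1) = -20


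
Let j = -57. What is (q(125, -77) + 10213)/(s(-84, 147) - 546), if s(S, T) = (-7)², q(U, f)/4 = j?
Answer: -9985/497 ≈ -20.091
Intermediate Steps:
q(U, f) = -228 (q(U, f) = 4*(-57) = -228)
s(S, T) = 49
(q(125, -77) + 10213)/(s(-84, 147) - 546) = (-228 + 10213)/(49 - 546) = 9985/(-497) = 9985*(-1/497) = -9985/497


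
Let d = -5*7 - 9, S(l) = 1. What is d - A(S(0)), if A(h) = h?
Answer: -45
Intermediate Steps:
d = -44 (d = -35 - 9 = -44)
d - A(S(0)) = -44 - 1*1 = -44 - 1 = -45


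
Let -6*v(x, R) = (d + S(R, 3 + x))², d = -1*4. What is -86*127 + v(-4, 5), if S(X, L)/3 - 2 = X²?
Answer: -71461/6 ≈ -11910.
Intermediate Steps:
d = -4
S(X, L) = 6 + 3*X²
v(x, R) = -(2 + 3*R²)²/6 (v(x, R) = -(-4 + (6 + 3*R²))²/6 = -(2 + 3*R²)²/6)
-86*127 + v(-4, 5) = -86*127 - (2 + 3*5²)²/6 = -10922 - (2 + 3*25)²/6 = -10922 - (2 + 75)²/6 = -10922 - ⅙*77² = -10922 - ⅙*5929 = -10922 - 5929/6 = -71461/6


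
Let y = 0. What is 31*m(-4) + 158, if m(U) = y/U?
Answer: 158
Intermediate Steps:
m(U) = 0 (m(U) = 0/U = 0)
31*m(-4) + 158 = 31*0 + 158 = 0 + 158 = 158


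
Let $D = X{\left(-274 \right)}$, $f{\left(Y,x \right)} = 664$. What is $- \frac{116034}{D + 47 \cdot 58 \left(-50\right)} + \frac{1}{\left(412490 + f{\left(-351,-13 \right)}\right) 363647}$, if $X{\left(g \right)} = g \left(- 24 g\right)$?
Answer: $\frac{2179150612896977}{36398504765851389} \approx 0.059869$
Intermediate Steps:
$X{\left(g \right)} = - 24 g^{2}$
$D = -1801824$ ($D = - 24 \left(-274\right)^{2} = \left(-24\right) 75076 = -1801824$)
$- \frac{116034}{D + 47 \cdot 58 \left(-50\right)} + \frac{1}{\left(412490 + f{\left(-351,-13 \right)}\right) 363647} = - \frac{116034}{-1801824 + 47 \cdot 58 \left(-50\right)} + \frac{1}{\left(412490 + 664\right) 363647} = - \frac{116034}{-1801824 + 2726 \left(-50\right)} + \frac{1}{413154} \cdot \frac{1}{363647} = - \frac{116034}{-1801824 - 136300} + \frac{1}{413154} \cdot \frac{1}{363647} = - \frac{116034}{-1938124} + \frac{1}{150242212638} = \left(-116034\right) \left(- \frac{1}{1938124}\right) + \frac{1}{150242212638} = \frac{58017}{969062} + \frac{1}{150242212638} = \frac{2179150612896977}{36398504765851389}$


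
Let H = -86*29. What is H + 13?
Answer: -2481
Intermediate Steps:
H = -2494
H + 13 = -2494 + 13 = -2481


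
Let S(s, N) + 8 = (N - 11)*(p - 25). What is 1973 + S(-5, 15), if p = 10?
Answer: 1905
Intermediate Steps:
S(s, N) = 157 - 15*N (S(s, N) = -8 + (N - 11)*(10 - 25) = -8 + (-11 + N)*(-15) = -8 + (165 - 15*N) = 157 - 15*N)
1973 + S(-5, 15) = 1973 + (157 - 15*15) = 1973 + (157 - 225) = 1973 - 68 = 1905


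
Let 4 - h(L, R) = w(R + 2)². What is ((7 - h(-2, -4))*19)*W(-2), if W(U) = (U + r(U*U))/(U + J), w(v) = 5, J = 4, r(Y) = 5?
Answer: 798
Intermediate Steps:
h(L, R) = -21 (h(L, R) = 4 - 1*5² = 4 - 1*25 = 4 - 25 = -21)
W(U) = (5 + U)/(4 + U) (W(U) = (U + 5)/(U + 4) = (5 + U)/(4 + U))
((7 - h(-2, -4))*19)*W(-2) = ((7 - 1*(-21))*19)*((5 - 2)/(4 - 2)) = ((7 + 21)*19)*(3/2) = (28*19)*((½)*3) = 532*(3/2) = 798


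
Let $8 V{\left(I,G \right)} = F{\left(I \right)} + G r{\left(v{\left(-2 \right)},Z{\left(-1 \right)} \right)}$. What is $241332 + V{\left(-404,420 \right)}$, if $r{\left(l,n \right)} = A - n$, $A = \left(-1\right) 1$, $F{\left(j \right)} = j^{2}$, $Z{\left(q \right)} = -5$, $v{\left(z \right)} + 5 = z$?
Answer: $261944$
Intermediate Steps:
$v{\left(z \right)} = -5 + z$
$A = -1$
$r{\left(l,n \right)} = -1 - n$
$V{\left(I,G \right)} = \frac{G}{2} + \frac{I^{2}}{8}$ ($V{\left(I,G \right)} = \frac{I^{2} + G \left(-1 - -5\right)}{8} = \frac{I^{2} + G \left(-1 + 5\right)}{8} = \frac{I^{2} + G 4}{8} = \frac{I^{2} + 4 G}{8} = \frac{G}{2} + \frac{I^{2}}{8}$)
$241332 + V{\left(-404,420 \right)} = 241332 + \left(\frac{1}{2} \cdot 420 + \frac{\left(-404\right)^{2}}{8}\right) = 241332 + \left(210 + \frac{1}{8} \cdot 163216\right) = 241332 + \left(210 + 20402\right) = 241332 + 20612 = 261944$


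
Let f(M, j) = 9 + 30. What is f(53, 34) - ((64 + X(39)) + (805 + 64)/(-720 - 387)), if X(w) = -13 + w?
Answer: -55588/1107 ≈ -50.215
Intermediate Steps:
f(M, j) = 39
f(53, 34) - ((64 + X(39)) + (805 + 64)/(-720 - 387)) = 39 - ((64 + (-13 + 39)) + (805 + 64)/(-720 - 387)) = 39 - ((64 + 26) + 869/(-1107)) = 39 - (90 + 869*(-1/1107)) = 39 - (90 - 869/1107) = 39 - 1*98761/1107 = 39 - 98761/1107 = -55588/1107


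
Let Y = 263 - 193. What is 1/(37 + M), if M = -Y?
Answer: -1/33 ≈ -0.030303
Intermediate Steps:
Y = 70
M = -70 (M = -1*70 = -70)
1/(37 + M) = 1/(37 - 70) = 1/(-33) = -1/33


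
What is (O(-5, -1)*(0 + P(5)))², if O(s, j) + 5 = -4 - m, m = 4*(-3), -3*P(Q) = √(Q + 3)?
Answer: 8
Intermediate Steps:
P(Q) = -√(3 + Q)/3 (P(Q) = -√(Q + 3)/3 = -√(3 + Q)/3)
m = -12
O(s, j) = 3 (O(s, j) = -5 + (-4 - 1*(-12)) = -5 + (-4 + 12) = -5 + 8 = 3)
(O(-5, -1)*(0 + P(5)))² = (3*(0 - √(3 + 5)/3))² = (3*(0 - 2*√2/3))² = (3*(-2*√2/3))² = (-2*√2)² = 8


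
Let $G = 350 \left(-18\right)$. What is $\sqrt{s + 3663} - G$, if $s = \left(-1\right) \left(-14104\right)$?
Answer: $6300 + \sqrt{17767} \approx 6433.3$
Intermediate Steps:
$s = 14104$
$G = -6300$
$\sqrt{s + 3663} - G = \sqrt{14104 + 3663} - -6300 = \sqrt{17767} + 6300 = 6300 + \sqrt{17767}$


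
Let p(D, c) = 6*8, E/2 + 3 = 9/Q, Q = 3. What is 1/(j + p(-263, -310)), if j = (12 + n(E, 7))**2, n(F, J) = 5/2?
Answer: 4/1033 ≈ 0.0038722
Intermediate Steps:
E = 0 (E = -6 + 2*(9/3) = -6 + 2*(9*(1/3)) = -6 + 2*3 = -6 + 6 = 0)
n(F, J) = 5/2 (n(F, J) = 5*(1/2) = 5/2)
p(D, c) = 48
j = 841/4 (j = (12 + 5/2)**2 = (29/2)**2 = 841/4 ≈ 210.25)
1/(j + p(-263, -310)) = 1/(841/4 + 48) = 1/(1033/4) = 4/1033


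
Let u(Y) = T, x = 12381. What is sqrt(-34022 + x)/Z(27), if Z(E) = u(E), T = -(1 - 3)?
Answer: I*sqrt(21641)/2 ≈ 73.554*I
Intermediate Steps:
T = 2 (T = -1*(-2) = 2)
u(Y) = 2
Z(E) = 2
sqrt(-34022 + x)/Z(27) = sqrt(-34022 + 12381)/2 = sqrt(-21641)*(1/2) = (I*sqrt(21641))*(1/2) = I*sqrt(21641)/2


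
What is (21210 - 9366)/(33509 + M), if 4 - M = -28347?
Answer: 987/5155 ≈ 0.19146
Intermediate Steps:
M = 28351 (M = 4 - 1*(-28347) = 4 + 28347 = 28351)
(21210 - 9366)/(33509 + M) = (21210 - 9366)/(33509 + 28351) = 11844/61860 = 11844*(1/61860) = 987/5155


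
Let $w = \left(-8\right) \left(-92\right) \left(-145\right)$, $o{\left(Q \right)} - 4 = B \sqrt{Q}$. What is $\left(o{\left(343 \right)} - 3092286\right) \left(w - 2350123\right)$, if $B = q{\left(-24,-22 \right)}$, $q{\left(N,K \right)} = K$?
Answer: $7597251385726 + 378353822 \sqrt{7} \approx 7.5983 \cdot 10^{12}$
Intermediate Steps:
$B = -22$
$o{\left(Q \right)} = 4 - 22 \sqrt{Q}$
$w = -106720$ ($w = 736 \left(-145\right) = -106720$)
$\left(o{\left(343 \right)} - 3092286\right) \left(w - 2350123\right) = \left(\left(4 - 22 \sqrt{343}\right) - 3092286\right) \left(-106720 - 2350123\right) = \left(\left(4 - 22 \cdot 7 \sqrt{7}\right) - 3092286\right) \left(-2456843\right) = \left(\left(4 - 154 \sqrt{7}\right) - 3092286\right) \left(-2456843\right) = \left(-3092282 - 154 \sqrt{7}\right) \left(-2456843\right) = 7597251385726 + 378353822 \sqrt{7}$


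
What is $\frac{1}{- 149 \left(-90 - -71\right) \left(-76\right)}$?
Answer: $- \frac{1}{215156} \approx -4.6478 \cdot 10^{-6}$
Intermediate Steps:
$\frac{1}{- 149 \left(-90 - -71\right) \left(-76\right)} = \frac{1}{- 149 \left(-90 + 71\right) \left(-76\right)} = \frac{1}{\left(-149\right) \left(-19\right) \left(-76\right)} = \frac{1}{2831 \left(-76\right)} = \frac{1}{-215156} = - \frac{1}{215156}$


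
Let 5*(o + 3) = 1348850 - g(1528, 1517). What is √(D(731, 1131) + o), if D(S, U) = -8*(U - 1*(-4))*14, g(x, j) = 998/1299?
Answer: √6017560779165/6495 ≈ 377.69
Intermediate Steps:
g(x, j) = 998/1299 (g(x, j) = 998*(1/1299) = 998/1299)
D(S, U) = -448 - 112*U (D(S, U) = -8*(U + 4)*14 = -8*(4 + U)*14 = (-32 - 8*U)*14 = -448 - 112*U)
o = 1752135667/6495 (o = -3 + (1348850 - 1*998/1299)/5 = -3 + (1348850 - 998/1299)/5 = -3 + (⅕)*(1752155152/1299) = -3 + 1752155152/6495 = 1752135667/6495 ≈ 2.6977e+5)
√(D(731, 1131) + o) = √((-448 - 112*1131) + 1752135667/6495) = √((-448 - 126672) + 1752135667/6495) = √(-127120 + 1752135667/6495) = √(926491267/6495) = √6017560779165/6495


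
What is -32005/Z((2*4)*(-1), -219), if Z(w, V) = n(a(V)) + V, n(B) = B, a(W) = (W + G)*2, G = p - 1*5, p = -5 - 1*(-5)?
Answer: 32005/667 ≈ 47.984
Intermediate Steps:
p = 0 (p = -5 + 5 = 0)
G = -5 (G = 0 - 1*5 = 0 - 5 = -5)
a(W) = -10 + 2*W (a(W) = (W - 5)*2 = (-5 + W)*2 = -10 + 2*W)
Z(w, V) = -10 + 3*V (Z(w, V) = (-10 + 2*V) + V = -10 + 3*V)
-32005/Z((2*4)*(-1), -219) = -32005/(-10 + 3*(-219)) = -32005/(-10 - 657) = -32005/(-667) = -32005*(-1/667) = 32005/667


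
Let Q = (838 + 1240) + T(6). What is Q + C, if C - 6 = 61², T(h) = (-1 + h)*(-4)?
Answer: 5785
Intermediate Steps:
T(h) = 4 - 4*h
C = 3727 (C = 6 + 61² = 6 + 3721 = 3727)
Q = 2058 (Q = (838 + 1240) + (4 - 4*6) = 2078 + (4 - 24) = 2078 - 20 = 2058)
Q + C = 2058 + 3727 = 5785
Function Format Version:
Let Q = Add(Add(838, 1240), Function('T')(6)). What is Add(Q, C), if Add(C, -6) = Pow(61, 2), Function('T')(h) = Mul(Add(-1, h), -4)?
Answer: 5785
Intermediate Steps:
Function('T')(h) = Add(4, Mul(-4, h))
C = 3727 (C = Add(6, Pow(61, 2)) = Add(6, 3721) = 3727)
Q = 2058 (Q = Add(Add(838, 1240), Add(4, Mul(-4, 6))) = Add(2078, Add(4, -24)) = Add(2078, -20) = 2058)
Add(Q, C) = Add(2058, 3727) = 5785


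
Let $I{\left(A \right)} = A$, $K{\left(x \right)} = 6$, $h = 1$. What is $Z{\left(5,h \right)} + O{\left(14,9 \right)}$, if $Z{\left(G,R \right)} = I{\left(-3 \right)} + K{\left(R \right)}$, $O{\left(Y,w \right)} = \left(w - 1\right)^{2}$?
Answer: $67$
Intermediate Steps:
$O{\left(Y,w \right)} = \left(-1 + w\right)^{2}$
$Z{\left(G,R \right)} = 3$ ($Z{\left(G,R \right)} = -3 + 6 = 3$)
$Z{\left(5,h \right)} + O{\left(14,9 \right)} = 3 + \left(-1 + 9\right)^{2} = 3 + 8^{2} = 3 + 64 = 67$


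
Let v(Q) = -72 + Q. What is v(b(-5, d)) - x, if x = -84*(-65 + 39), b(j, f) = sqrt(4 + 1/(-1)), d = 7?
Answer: -2256 + sqrt(3) ≈ -2254.3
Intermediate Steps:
b(j, f) = sqrt(3) (b(j, f) = sqrt(4 - 1) = sqrt(3))
x = 2184 (x = -84*(-26) = 2184)
v(b(-5, d)) - x = (-72 + sqrt(3)) - 1*2184 = (-72 + sqrt(3)) - 2184 = -2256 + sqrt(3)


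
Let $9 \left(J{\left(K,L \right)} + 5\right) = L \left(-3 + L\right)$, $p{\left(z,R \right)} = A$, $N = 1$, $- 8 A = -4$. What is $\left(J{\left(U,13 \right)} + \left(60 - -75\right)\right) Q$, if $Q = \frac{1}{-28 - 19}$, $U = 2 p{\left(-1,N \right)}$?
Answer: $- \frac{1300}{423} \approx -3.0733$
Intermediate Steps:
$A = \frac{1}{2}$ ($A = \left(- \frac{1}{8}\right) \left(-4\right) = \frac{1}{2} \approx 0.5$)
$p{\left(z,R \right)} = \frac{1}{2}$
$U = 1$ ($U = 2 \cdot \frac{1}{2} = 1$)
$J{\left(K,L \right)} = -5 + \frac{L \left(-3 + L\right)}{9}$
$Q = - \frac{1}{47}$ ($Q = \frac{1}{-47} = - \frac{1}{47} \approx -0.021277$)
$\left(J{\left(U,13 \right)} + \left(60 - -75\right)\right) Q = \left(\left(-5 - \frac{13}{3} + \frac{13^{2}}{9}\right) + \left(60 - -75\right)\right) \left(- \frac{1}{47}\right) = \left(\left(-5 - \frac{13}{3} + \frac{1}{9} \cdot 169\right) + \left(60 + 75\right)\right) \left(- \frac{1}{47}\right) = \left(\left(-5 - \frac{13}{3} + \frac{169}{9}\right) + 135\right) \left(- \frac{1}{47}\right) = \left(\frac{85}{9} + 135\right) \left(- \frac{1}{47}\right) = \frac{1300}{9} \left(- \frac{1}{47}\right) = - \frac{1300}{423}$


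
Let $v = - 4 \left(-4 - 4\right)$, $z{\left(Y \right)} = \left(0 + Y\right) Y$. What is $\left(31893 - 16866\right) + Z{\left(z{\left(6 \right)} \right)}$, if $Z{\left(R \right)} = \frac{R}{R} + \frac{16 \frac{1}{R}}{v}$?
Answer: $\frac{1082017}{72} \approx 15028.0$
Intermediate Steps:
$z{\left(Y \right)} = Y^{2}$ ($z{\left(Y \right)} = Y Y = Y^{2}$)
$v = 32$ ($v = \left(-4\right) \left(-8\right) = 32$)
$Z{\left(R \right)} = 1 + \frac{1}{2 R}$ ($Z{\left(R \right)} = \frac{R}{R} + \frac{16 \frac{1}{R}}{32} = 1 + \frac{16}{R} \frac{1}{32} = 1 + \frac{1}{2 R}$)
$\left(31893 - 16866\right) + Z{\left(z{\left(6 \right)} \right)} = \left(31893 - 16866\right) + \frac{\frac{1}{2} + 6^{2}}{6^{2}} = 15027 + \frac{\frac{1}{2} + 36}{36} = 15027 + \frac{1}{36} \cdot \frac{73}{2} = 15027 + \frac{73}{72} = \frac{1082017}{72}$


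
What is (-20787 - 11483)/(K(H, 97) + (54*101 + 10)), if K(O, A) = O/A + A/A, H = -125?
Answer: -313019/52998 ≈ -5.9062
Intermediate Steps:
K(O, A) = 1 + O/A (K(O, A) = O/A + 1 = 1 + O/A)
(-20787 - 11483)/(K(H, 97) + (54*101 + 10)) = (-20787 - 11483)/((97 - 125)/97 + (54*101 + 10)) = -32270/((1/97)*(-28) + (5454 + 10)) = -32270/(-28/97 + 5464) = -32270/529980/97 = -32270*97/529980 = -313019/52998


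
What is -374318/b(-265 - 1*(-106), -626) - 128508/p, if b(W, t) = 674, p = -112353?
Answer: -6994855977/12620987 ≈ -554.22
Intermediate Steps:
-374318/b(-265 - 1*(-106), -626) - 128508/p = -374318/674 - 128508/(-112353) = -374318*1/674 - 128508*(-1/112353) = -187159/337 + 42836/37451 = -6994855977/12620987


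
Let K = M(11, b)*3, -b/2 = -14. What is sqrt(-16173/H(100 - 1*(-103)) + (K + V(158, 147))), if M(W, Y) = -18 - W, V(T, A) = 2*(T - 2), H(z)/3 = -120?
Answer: sqrt(107970)/20 ≈ 16.429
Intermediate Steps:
b = 28 (b = -2*(-14) = 28)
H(z) = -360 (H(z) = 3*(-120) = -360)
V(T, A) = -4 + 2*T (V(T, A) = 2*(-2 + T) = -4 + 2*T)
K = -87 (K = (-18 - 1*11)*3 = (-18 - 11)*3 = -29*3 = -87)
sqrt(-16173/H(100 - 1*(-103)) + (K + V(158, 147))) = sqrt(-16173/(-360) + (-87 + (-4 + 2*158))) = sqrt(-16173*(-1/360) + (-87 + (-4 + 316))) = sqrt(1797/40 + (-87 + 312)) = sqrt(1797/40 + 225) = sqrt(10797/40) = sqrt(107970)/20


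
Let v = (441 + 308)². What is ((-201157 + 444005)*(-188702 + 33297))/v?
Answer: -37739793440/561001 ≈ -67272.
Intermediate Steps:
v = 561001 (v = 749² = 561001)
((-201157 + 444005)*(-188702 + 33297))/v = ((-201157 + 444005)*(-188702 + 33297))/561001 = (242848*(-155405))*(1/561001) = -37739793440*1/561001 = -37739793440/561001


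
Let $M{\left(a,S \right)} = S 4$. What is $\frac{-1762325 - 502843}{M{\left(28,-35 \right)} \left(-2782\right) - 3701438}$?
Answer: $\frac{377528}{551993} \approx 0.68394$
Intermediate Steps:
$M{\left(a,S \right)} = 4 S$
$\frac{-1762325 - 502843}{M{\left(28,-35 \right)} \left(-2782\right) - 3701438} = \frac{-1762325 - 502843}{4 \left(-35\right) \left(-2782\right) - 3701438} = - \frac{2265168}{\left(-140\right) \left(-2782\right) - 3701438} = - \frac{2265168}{389480 - 3701438} = - \frac{2265168}{-3311958} = \left(-2265168\right) \left(- \frac{1}{3311958}\right) = \frac{377528}{551993}$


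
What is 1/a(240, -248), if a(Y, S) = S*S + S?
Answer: 1/61256 ≈ 1.6325e-5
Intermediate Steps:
a(Y, S) = S + S² (a(Y, S) = S² + S = S + S²)
1/a(240, -248) = 1/(-248*(1 - 248)) = 1/(-248*(-247)) = 1/61256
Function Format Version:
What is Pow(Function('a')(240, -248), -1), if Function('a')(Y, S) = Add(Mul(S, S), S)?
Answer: Rational(1, 61256) ≈ 1.6325e-5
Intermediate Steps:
Function('a')(Y, S) = Add(S, Pow(S, 2)) (Function('a')(Y, S) = Add(Pow(S, 2), S) = Add(S, Pow(S, 2)))
Pow(Function('a')(240, -248), -1) = Pow(Mul(-248, Add(1, -248)), -1) = Pow(Mul(-248, -247), -1) = Pow(61256, -1) = Rational(1, 61256)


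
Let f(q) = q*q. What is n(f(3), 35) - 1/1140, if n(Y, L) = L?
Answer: 39899/1140 ≈ 34.999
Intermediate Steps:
f(q) = q²
n(f(3), 35) - 1/1140 = 35 - 1/1140 = 39899/1140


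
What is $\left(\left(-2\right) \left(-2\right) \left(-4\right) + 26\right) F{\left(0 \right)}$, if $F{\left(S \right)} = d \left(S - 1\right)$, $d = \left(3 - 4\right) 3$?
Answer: $30$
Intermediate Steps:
$d = -3$ ($d = \left(-1\right) 3 = -3$)
$F{\left(S \right)} = 3 - 3 S$ ($F{\left(S \right)} = - 3 \left(S - 1\right) = - 3 \left(-1 + S\right) = 3 - 3 S$)
$\left(\left(-2\right) \left(-2\right) \left(-4\right) + 26\right) F{\left(0 \right)} = \left(\left(-2\right) \left(-2\right) \left(-4\right) + 26\right) \left(3 - 0\right) = \left(4 \left(-4\right) + 26\right) \left(3 + 0\right) = \left(-16 + 26\right) 3 = 10 \cdot 3 = 30$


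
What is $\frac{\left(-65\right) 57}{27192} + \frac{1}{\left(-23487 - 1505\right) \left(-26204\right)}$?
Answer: $- \frac{9190790857}{67453707904} \approx -0.13625$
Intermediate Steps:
$\frac{\left(-65\right) 57}{27192} + \frac{1}{\left(-23487 - 1505\right) \left(-26204\right)} = \left(-3705\right) \frac{1}{27192} + \frac{1}{-24992} \left(- \frac{1}{26204}\right) = - \frac{1235}{9064} - - \frac{1}{654890368} = - \frac{1235}{9064} + \frac{1}{654890368} = - \frac{9190790857}{67453707904}$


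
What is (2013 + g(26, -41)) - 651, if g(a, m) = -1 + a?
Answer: 1387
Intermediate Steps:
(2013 + g(26, -41)) - 651 = (2013 + (-1 + 26)) - 651 = (2013 + 25) - 651 = 2038 - 651 = 1387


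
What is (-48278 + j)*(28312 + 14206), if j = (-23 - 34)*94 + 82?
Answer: -2277008972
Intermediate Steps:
j = -5276 (j = -57*94 + 82 = -5358 + 82 = -5276)
(-48278 + j)*(28312 + 14206) = (-48278 - 5276)*(28312 + 14206) = -53554*42518 = -2277008972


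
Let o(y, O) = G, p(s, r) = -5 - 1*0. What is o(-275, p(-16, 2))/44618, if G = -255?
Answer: -255/44618 ≈ -0.0057152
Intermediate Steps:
p(s, r) = -5 (p(s, r) = -5 + 0 = -5)
o(y, O) = -255
o(-275, p(-16, 2))/44618 = -255/44618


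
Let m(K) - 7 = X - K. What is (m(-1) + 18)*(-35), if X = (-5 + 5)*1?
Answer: -910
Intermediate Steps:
X = 0 (X = 0*1 = 0)
m(K) = 7 - K (m(K) = 7 + (0 - K) = 7 - K)
(m(-1) + 18)*(-35) = ((7 - 1*(-1)) + 18)*(-35) = ((7 + 1) + 18)*(-35) = (8 + 18)*(-35) = 26*(-35) = -910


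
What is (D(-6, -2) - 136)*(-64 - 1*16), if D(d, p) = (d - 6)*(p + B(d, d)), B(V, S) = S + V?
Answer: -2560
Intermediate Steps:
D(d, p) = (-6 + d)*(p + 2*d) (D(d, p) = (d - 6)*(p + (d + d)) = (-6 + d)*(p + 2*d))
(D(-6, -2) - 136)*(-64 - 1*16) = ((-12*(-6) - 6*(-2) + 2*(-6)**2 - 6*(-2)) - 136)*(-64 - 1*16) = ((72 + 12 + 2*36 + 12) - 136)*(-64 - 16) = ((72 + 12 + 72 + 12) - 136)*(-80) = (168 - 136)*(-80) = 32*(-80) = -2560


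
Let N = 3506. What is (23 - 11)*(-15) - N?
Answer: -3686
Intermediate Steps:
(23 - 11)*(-15) - N = (23 - 11)*(-15) - 1*3506 = 12*(-15) - 3506 = -180 - 3506 = -3686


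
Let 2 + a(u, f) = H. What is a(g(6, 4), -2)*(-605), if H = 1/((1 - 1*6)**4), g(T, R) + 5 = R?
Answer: 151129/125 ≈ 1209.0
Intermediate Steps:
g(T, R) = -5 + R
H = 1/625 (H = 1/((1 - 6)**4) = 1/((-5)**4) = 1/625 ≈ 0.0016000)
a(u, f) = -1249/625 (a(u, f) = -2 + 1/625 = -1249/625)
a(g(6, 4), -2)*(-605) = -1249/625*(-605) = 151129/125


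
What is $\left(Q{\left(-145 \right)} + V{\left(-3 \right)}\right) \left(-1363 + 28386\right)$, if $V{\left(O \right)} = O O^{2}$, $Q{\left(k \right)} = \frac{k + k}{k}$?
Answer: $-675575$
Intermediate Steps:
$Q{\left(k \right)} = 2$ ($Q{\left(k \right)} = \frac{2 k}{k} = 2$)
$V{\left(O \right)} = O^{3}$
$\left(Q{\left(-145 \right)} + V{\left(-3 \right)}\right) \left(-1363 + 28386\right) = \left(2 + \left(-3\right)^{3}\right) \left(-1363 + 28386\right) = \left(2 - 27\right) 27023 = \left(-25\right) 27023 = -675575$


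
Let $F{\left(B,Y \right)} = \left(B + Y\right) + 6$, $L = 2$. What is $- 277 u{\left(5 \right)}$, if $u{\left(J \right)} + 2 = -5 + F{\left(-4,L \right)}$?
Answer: $831$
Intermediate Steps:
$F{\left(B,Y \right)} = 6 + B + Y$
$u{\left(J \right)} = -3$ ($u{\left(J \right)} = -2 + \left(-5 + \left(6 - 4 + 2\right)\right) = -2 + \left(-5 + 4\right) = -2 - 1 = -3$)
$- 277 u{\left(5 \right)} = \left(-277\right) \left(-3\right) = 831$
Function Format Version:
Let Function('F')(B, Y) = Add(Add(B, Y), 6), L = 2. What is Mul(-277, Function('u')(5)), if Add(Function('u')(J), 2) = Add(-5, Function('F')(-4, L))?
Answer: 831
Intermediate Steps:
Function('F')(B, Y) = Add(6, B, Y)
Function('u')(J) = -3 (Function('u')(J) = Add(-2, Add(-5, Add(6, -4, 2))) = Add(-2, Add(-5, 4)) = Add(-2, -1) = -3)
Mul(-277, Function('u')(5)) = Mul(-277, -3) = 831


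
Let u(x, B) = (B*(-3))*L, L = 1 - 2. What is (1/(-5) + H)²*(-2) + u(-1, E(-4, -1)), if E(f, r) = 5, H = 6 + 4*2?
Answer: -9147/25 ≈ -365.88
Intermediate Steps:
H = 14 (H = 6 + 8 = 14)
L = -1
u(x, B) = 3*B (u(x, B) = (B*(-3))*(-1) = -3*B*(-1) = 3*B)
(1/(-5) + H)²*(-2) + u(-1, E(-4, -1)) = (1/(-5) + 14)²*(-2) + 3*5 = (-⅕ + 14)²*(-2) + 15 = (69/5)²*(-2) + 15 = (4761/25)*(-2) + 15 = -9522/25 + 15 = -9147/25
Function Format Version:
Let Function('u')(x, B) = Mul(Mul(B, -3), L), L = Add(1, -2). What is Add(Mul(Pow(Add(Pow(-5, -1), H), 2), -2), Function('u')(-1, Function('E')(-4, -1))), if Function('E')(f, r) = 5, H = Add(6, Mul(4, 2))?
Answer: Rational(-9147, 25) ≈ -365.88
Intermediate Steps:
H = 14 (H = Add(6, 8) = 14)
L = -1
Function('u')(x, B) = Mul(3, B) (Function('u')(x, B) = Mul(Mul(B, -3), -1) = Mul(Mul(-3, B), -1) = Mul(3, B))
Add(Mul(Pow(Add(Pow(-5, -1), H), 2), -2), Function('u')(-1, Function('E')(-4, -1))) = Add(Mul(Pow(Add(Pow(-5, -1), 14), 2), -2), Mul(3, 5)) = Add(Mul(Pow(Add(Rational(-1, 5), 14), 2), -2), 15) = Add(Mul(Pow(Rational(69, 5), 2), -2), 15) = Add(Mul(Rational(4761, 25), -2), 15) = Add(Rational(-9522, 25), 15) = Rational(-9147, 25)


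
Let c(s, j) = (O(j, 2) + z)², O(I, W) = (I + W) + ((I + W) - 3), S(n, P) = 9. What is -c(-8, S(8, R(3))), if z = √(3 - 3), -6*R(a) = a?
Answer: -361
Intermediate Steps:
R(a) = -a/6
O(I, W) = -3 + 2*I + 2*W (O(I, W) = (I + W) + (-3 + I + W) = -3 + 2*I + 2*W)
z = 0 (z = √0 = 0)
c(s, j) = (1 + 2*j)² (c(s, j) = ((-3 + 2*j + 2*2) + 0)² = ((-3 + 2*j + 4) + 0)² = ((1 + 2*j) + 0)² = (1 + 2*j)²)
-c(-8, S(8, R(3))) = -(1 + 2*9)² = -(1 + 18)² = -1*19² = -1*361 = -361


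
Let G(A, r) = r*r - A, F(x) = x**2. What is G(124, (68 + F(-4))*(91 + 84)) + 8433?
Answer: 216098309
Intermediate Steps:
G(A, r) = r**2 - A
G(124, (68 + F(-4))*(91 + 84)) + 8433 = (((68 + (-4)**2)*(91 + 84))**2 - 1*124) + 8433 = (((68 + 16)*175)**2 - 124) + 8433 = ((84*175)**2 - 124) + 8433 = (14700**2 - 124) + 8433 = (216090000 - 124) + 8433 = 216089876 + 8433 = 216098309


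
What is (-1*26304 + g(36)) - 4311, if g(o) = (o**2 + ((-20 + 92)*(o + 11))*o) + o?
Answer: 92541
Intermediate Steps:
g(o) = o + o**2 + o*(792 + 72*o) (g(o) = (o**2 + (72*(11 + o))*o) + o = (o**2 + (792 + 72*o)*o) + o = (o**2 + o*(792 + 72*o)) + o = o + o**2 + o*(792 + 72*o))
(-1*26304 + g(36)) - 4311 = (-1*26304 + 36*(793 + 73*36)) - 4311 = (-26304 + 36*(793 + 2628)) - 4311 = (-26304 + 36*3421) - 4311 = (-26304 + 123156) - 4311 = 96852 - 4311 = 92541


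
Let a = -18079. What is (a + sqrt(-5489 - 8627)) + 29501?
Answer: 11422 + 2*I*sqrt(3529) ≈ 11422.0 + 118.81*I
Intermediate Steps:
(a + sqrt(-5489 - 8627)) + 29501 = (-18079 + sqrt(-5489 - 8627)) + 29501 = (-18079 + sqrt(-14116)) + 29501 = (-18079 + 2*I*sqrt(3529)) + 29501 = 11422 + 2*I*sqrt(3529)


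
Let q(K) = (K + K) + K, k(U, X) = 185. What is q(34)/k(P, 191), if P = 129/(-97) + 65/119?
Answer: 102/185 ≈ 0.55135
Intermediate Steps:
P = -9046/11543 (P = 129*(-1/97) + 65*(1/119) = -129/97 + 65/119 = -9046/11543 ≈ -0.78368)
q(K) = 3*K (q(K) = 2*K + K = 3*K)
q(34)/k(P, 191) = (3*34)/185 = 102*(1/185) = 102/185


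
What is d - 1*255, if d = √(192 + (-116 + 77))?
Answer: -255 + 3*√17 ≈ -242.63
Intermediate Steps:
d = 3*√17 (d = √(192 - 39) = √153 = 3*√17 ≈ 12.369)
d - 1*255 = 3*√17 - 1*255 = 3*√17 - 255 = -255 + 3*√17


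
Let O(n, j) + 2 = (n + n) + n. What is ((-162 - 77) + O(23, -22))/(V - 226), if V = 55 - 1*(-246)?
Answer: -172/75 ≈ -2.2933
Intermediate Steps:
V = 301 (V = 55 + 246 = 301)
O(n, j) = -2 + 3*n (O(n, j) = -2 + ((n + n) + n) = -2 + (2*n + n) = -2 + 3*n)
((-162 - 77) + O(23, -22))/(V - 226) = ((-162 - 77) + (-2 + 3*23))/(301 - 226) = (-239 + (-2 + 69))/75 = (-239 + 67)*(1/75) = -172*1/75 = -172/75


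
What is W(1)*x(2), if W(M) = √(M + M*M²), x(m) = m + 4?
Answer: 6*√2 ≈ 8.4853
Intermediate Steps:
x(m) = 4 + m
W(M) = √(M + M³)
W(1)*x(2) = √(1 + 1³)*(4 + 2) = √(1 + 1)*6 = √2*6 = 6*√2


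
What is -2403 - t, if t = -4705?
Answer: 2302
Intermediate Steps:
-2403 - t = -2403 - 1*(-4705) = -2403 + 4705 = 2302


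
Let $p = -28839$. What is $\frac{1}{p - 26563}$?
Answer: $- \frac{1}{55402} \approx -1.805 \cdot 10^{-5}$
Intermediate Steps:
$\frac{1}{p - 26563} = \frac{1}{-28839 - 26563} = \frac{1}{-55402} = - \frac{1}{55402}$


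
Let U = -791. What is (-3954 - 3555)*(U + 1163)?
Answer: -2793348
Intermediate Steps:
(-3954 - 3555)*(U + 1163) = (-3954 - 3555)*(-791 + 1163) = -7509*372 = -2793348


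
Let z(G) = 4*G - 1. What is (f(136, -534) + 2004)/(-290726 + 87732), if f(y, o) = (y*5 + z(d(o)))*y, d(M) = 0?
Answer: -47174/101497 ≈ -0.46478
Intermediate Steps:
z(G) = -1 + 4*G
f(y, o) = y*(-1 + 5*y) (f(y, o) = (y*5 + (-1 + 4*0))*y = (5*y + (-1 + 0))*y = (5*y - 1)*y = (-1 + 5*y)*y = y*(-1 + 5*y))
(f(136, -534) + 2004)/(-290726 + 87732) = (136*(-1 + 5*136) + 2004)/(-290726 + 87732) = (136*(-1 + 680) + 2004)/(-202994) = (136*679 + 2004)*(-1/202994) = (92344 + 2004)*(-1/202994) = 94348*(-1/202994) = -47174/101497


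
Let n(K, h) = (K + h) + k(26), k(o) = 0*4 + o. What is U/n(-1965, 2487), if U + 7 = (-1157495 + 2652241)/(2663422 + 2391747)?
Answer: -33891437/2770232612 ≈ -0.012234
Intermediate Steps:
k(o) = o (k(o) = 0 + o = o)
n(K, h) = 26 + K + h (n(K, h) = (K + h) + 26 = 26 + K + h)
U = -33891437/5055169 (U = -7 + (-1157495 + 2652241)/(2663422 + 2391747) = -7 + 1494746/5055169 = -33891437/5055169 ≈ -6.7043)
U/n(-1965, 2487) = -33891437/(5055169*(26 - 1965 + 2487)) = -33891437/5055169/548 = -33891437/5055169*1/548 = -33891437/2770232612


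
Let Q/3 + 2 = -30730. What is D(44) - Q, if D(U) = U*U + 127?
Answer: 94259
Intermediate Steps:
D(U) = 127 + U² (D(U) = U² + 127 = 127 + U²)
Q = -92196 (Q = -6 + 3*(-30730) = -6 - 92190 = -92196)
D(44) - Q = (127 + 44²) - 1*(-92196) = (127 + 1936) + 92196 = 2063 + 92196 = 94259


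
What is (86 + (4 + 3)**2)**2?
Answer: 18225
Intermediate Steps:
(86 + (4 + 3)**2)**2 = (86 + 7**2)**2 = (86 + 49)**2 = 135**2 = 18225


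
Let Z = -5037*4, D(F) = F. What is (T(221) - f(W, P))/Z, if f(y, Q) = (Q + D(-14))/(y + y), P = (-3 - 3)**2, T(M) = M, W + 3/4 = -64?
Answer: -57283/5218332 ≈ -0.010977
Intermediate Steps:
W = -259/4 (W = -3/4 - 64 = -259/4 ≈ -64.750)
P = 36 (P = (-6)**2 = 36)
f(y, Q) = (-14 + Q)/(2*y) (f(y, Q) = (Q - 14)/(y + y) = (-14 + Q)/((2*y)) = (-14 + Q)*(1/(2*y)) = (-14 + Q)/(2*y))
Z = -20148
(T(221) - f(W, P))/Z = (221 - (-14 + 36)/(2*(-259/4)))/(-20148) = (221 - (-4)*22/(2*259))*(-1/20148) = (221 - 1*(-44/259))*(-1/20148) = (221 + 44/259)*(-1/20148) = (57283/259)*(-1/20148) = -57283/5218332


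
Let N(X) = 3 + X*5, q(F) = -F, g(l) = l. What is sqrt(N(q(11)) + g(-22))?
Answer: I*sqrt(74) ≈ 8.6023*I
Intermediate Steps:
N(X) = 3 + 5*X
sqrt(N(q(11)) + g(-22)) = sqrt((3 + 5*(-1*11)) - 22) = sqrt((3 + 5*(-11)) - 22) = sqrt((3 - 55) - 22) = sqrt(-52 - 22) = sqrt(-74) = I*sqrt(74)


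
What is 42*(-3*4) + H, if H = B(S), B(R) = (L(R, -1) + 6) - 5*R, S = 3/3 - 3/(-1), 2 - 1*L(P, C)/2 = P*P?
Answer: -546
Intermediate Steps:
L(P, C) = 4 - 2*P**2 (L(P, C) = 4 - 2*P*P = 4 - 2*P**2)
S = 4 (S = 3*(1/3) - 3*(-1) = 1 + 3 = 4)
B(R) = 10 - 5*R - 2*R**2 (B(R) = ((4 - 2*R**2) + 6) - 5*R = (10 - 2*R**2) - 5*R = 10 - 5*R - 2*R**2)
H = -42 (H = 10 - 5*4 - 2*4**2 = 10 - 20 - 2*16 = 10 - 20 - 32 = -42)
42*(-3*4) + H = 42*(-3*4) - 42 = 42*(-12) - 42 = -504 - 42 = -546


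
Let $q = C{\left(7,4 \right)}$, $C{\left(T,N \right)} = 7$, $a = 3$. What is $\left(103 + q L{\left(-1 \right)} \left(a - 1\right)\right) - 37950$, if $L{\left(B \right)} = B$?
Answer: $-37861$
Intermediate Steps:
$q = 7$
$\left(103 + q L{\left(-1 \right)} \left(a - 1\right)\right) - 37950 = \left(103 + 7 \left(- (3 - 1)\right)\right) - 37950 = \left(103 + 7 \left(\left(-1\right) 2\right)\right) - 37950 = \left(103 + 7 \left(-2\right)\right) - 37950 = \left(103 - 14\right) - 37950 = 89 - 37950 = -37861$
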